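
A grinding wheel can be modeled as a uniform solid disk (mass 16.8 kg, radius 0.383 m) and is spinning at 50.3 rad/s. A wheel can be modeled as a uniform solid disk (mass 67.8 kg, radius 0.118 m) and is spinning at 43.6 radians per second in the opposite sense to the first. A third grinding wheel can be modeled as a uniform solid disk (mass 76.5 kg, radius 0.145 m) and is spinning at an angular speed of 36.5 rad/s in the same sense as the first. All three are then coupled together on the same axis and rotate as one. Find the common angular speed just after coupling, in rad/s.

The coupling torques are internal; angular momentum about the shared axis is conserved.
Moments of inertia: I_A = ½(16.8)(0.383)² = 1.232 kg·m²; I_B = ½(67.8)(0.118)² = 0.4720 kg·m²; I_C = ½(76.5)(0.145)² = 0.8042 kg·m².
Taking A's sense as positive: L = (1.232)(50.3) − (0.4720)(43.6) + (0.8042)(36.5) = 70.75 kg·m²·rad/s.
Combined I = 1.232 + 0.4720 + 0.8042 = 2.508 kg·m².
ω_f = L / I = 70.75 / 2.508 = 28.21 rad/s.

|ω_f| ≈ 28.2 rad/s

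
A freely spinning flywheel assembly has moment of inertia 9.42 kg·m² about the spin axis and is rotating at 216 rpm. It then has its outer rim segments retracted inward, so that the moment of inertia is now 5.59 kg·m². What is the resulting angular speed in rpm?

With no external torque about the axis, L is conserved: I₁ω₁ = I₂ω₂.
ω₂ = I₁ω₁ / I₂ = (9.420)(216 rpm) / (5.590) = 364.0 rpm.

ω₂ ≈ 364 rpm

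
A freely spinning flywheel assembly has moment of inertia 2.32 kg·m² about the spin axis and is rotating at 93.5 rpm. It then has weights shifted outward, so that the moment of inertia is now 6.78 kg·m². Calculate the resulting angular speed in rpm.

ω₂ ≈ 32.0 rpm

With no external torque about the axis, L is conserved: I₁ω₁ = I₂ω₂.
ω₂ = I₁ω₁ / I₂ = (2.320)(93.5 rpm) / (6.780) = 31.99 rpm.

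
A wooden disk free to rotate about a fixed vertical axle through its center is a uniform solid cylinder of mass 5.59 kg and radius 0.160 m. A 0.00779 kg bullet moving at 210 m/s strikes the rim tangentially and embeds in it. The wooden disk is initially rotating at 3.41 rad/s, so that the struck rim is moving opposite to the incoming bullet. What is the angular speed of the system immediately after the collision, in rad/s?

The axle reaction passes through the axle and exerts no torque about it; angular momentum about the axle is conserved through the impact.
I_p = ½(5.59)(0.160)² = 0.07155 kg·m². Taking the sense of the bullet's angular momentum as positive, L_{bullet} = m v R = (0.00779)(210)(0.160) = 0.2617 kg·m²/s.
L_i = −I_p ω_p + m v R = −(0.07155)(3.41) + 0.2617 = 0.01775 kg·m²/s.
After sticking, I_f = I_p + m R² = 0.07155 + (0.00779)(0.160)² = 0.07175 kg·m².
ω_f = L_i / I_f = 0.01775 / 0.07175 = 0.2474 rad/s.

|ω_f| ≈ 0.247 rad/s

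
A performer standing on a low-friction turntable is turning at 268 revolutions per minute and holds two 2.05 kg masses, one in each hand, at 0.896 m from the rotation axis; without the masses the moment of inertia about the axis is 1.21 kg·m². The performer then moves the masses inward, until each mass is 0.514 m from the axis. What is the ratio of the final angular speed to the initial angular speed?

With no external torque about the axis, L is conserved: I₁ω₁ = I₂ω₂.
I₁ = 1.21 + 2(2.05)(0.896)² = 4.502 kg·m²; I₂ = 1.21 + 2(2.05)(0.514)² = 2.293 kg·m².
ω₂/ω₁ = I₁/I₂ = 4.502 / 2.293 = 1.963.

ω₂/ω₁ ≈ 1.96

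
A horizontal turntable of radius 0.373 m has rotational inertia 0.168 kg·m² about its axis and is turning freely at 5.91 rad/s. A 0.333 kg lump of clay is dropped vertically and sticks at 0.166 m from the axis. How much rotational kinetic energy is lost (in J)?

energy lost ≈ 0.152 J

The added mass arrives with no angular momentum about the axis, and any external torque about the axis is negligible, so the system's angular momentum is conserved.
Added inertia Σmr² = (0.333)(0.166)² = 0.009176 kg·m²; I_f = 0.1680 + 0.009176 = 0.1772 kg·m².
ω_f = I_p ω_i / I_f = (0.1680)(5.91) / 0.1772 = 5.604 rad/s.
KE_i = ½(0.1680)(5.910 rad/s)² = 2.934 J; KE_f = ½(0.1772)(5.604)² = 2.782 J.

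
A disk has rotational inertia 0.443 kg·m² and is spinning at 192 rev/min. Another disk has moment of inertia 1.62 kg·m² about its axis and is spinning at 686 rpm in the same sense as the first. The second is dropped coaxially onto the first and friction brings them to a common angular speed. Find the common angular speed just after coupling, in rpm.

|ω_f| ≈ 580 rpm

No external torque acts about the common axis, so total angular momentum is conserved.
Taking A's sense as positive: L = (0.4430)(192) + (1.620)(686) = 1196 kg·m²·rpm.
Combined I = 0.4430 + 1.620 = 2.063 kg·m².
ω_f = L / I = 1196 / 2.063 = 579.9 rpm.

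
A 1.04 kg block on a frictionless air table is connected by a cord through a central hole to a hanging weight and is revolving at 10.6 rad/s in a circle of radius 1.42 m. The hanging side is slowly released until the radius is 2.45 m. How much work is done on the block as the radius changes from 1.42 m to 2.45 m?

The constraining force is radial, so m r² ω about the center is conserved.
ω₂ = ω₁ (r₁/r₂)² = (10.6)(1.42/2.45)² = 3.561 rad/s.
W = ΔKE = ½m(v₂² − v₁²) = -78.24 J.

W ≈ -78.2 J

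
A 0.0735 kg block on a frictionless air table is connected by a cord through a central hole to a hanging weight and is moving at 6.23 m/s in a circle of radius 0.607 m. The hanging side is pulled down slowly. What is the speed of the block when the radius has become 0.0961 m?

Central (radial) force ⇒ zero torque about the center ⇒ m v r is constant.
v₂ = v₁ r₁ / r₂ = (6.23)(0.607) / (0.0961) = 39.35 m/s.

v₂ ≈ 39.4 m/s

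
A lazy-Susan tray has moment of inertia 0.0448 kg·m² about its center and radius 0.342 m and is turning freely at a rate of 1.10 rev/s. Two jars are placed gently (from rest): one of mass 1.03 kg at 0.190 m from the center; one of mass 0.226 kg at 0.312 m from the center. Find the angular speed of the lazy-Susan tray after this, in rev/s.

ω_f ≈ 0.474 rev/s

No external torque acts about the center; L_before = L_after.
Added inertia Σmr² = (1.03)(0.190)² + (0.226)(0.312)² = 0.05918 kg·m²; I_f = 0.04480 + 0.05918 = 0.1040 kg·m².
ω_f = I_p ω_i / I_f = (0.04480)(1.10) / 0.1040 = 0.4739 rev/s.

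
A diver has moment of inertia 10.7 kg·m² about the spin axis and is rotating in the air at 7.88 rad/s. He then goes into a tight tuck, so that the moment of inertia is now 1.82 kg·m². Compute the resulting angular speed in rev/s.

ω₂ ≈ 7.37 rev/s

Angular momentum about the spin axis is conserved since the torque about it is zero.
ω₂ = I₁ω₁ / I₂ = (10.70)(7.88 rad/s) / (1.820) = 46.33 rad/s = 7.373 rev/s.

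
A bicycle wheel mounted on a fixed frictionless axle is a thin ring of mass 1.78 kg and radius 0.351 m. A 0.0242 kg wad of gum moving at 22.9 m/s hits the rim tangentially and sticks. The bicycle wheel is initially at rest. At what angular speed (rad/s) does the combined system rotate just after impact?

The axle reaction passes through the axle and exerts no torque about it; angular momentum about the axle is conserved through the impact.
I_p = (1.78)(0.351)² = 0.2193 kg·m². Taking the sense of the wad of gum's angular momentum as positive, L_{wad} = m v R = (0.0242)(22.9)(0.351) = 0.1945 kg·m²/s.
L_i = 0 + 0.1945 = 0.1945 kg·m²/s.
After sticking, I_f = I_p + m R² = 0.2193 + (0.0242)(0.351)² = 0.2223 kg·m².
ω_f = L_i / I_f = 0.1945 / 0.2223 = 0.8751 rad/s.

|ω_f| ≈ 0.875 rad/s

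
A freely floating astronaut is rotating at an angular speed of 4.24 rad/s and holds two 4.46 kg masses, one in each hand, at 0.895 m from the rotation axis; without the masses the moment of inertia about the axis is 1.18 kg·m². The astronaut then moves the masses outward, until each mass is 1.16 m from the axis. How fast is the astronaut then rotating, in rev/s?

ω₂ ≈ 0.426 rev/s

No external torque acts about the spin axis, so angular momentum is conserved.
I₁ = 1.18 + 2(4.46)(0.895)² = 8.325 kg·m²; I₂ = 1.18 + 2(4.46)(1.16)² = 13.18 kg·m².
ω₂ = I₁ω₁ / I₂ = (8.325)(4.24 rad/s) / (13.18) = 2.678 rad/s = 0.4262 rev/s.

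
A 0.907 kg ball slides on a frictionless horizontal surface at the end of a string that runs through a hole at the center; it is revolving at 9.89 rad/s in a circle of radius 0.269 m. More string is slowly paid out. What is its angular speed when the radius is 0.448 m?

ω₂ ≈ 3.57 rad/s

No torque about the axis ⇒ m r₁² ω₁ = m r₂² ω₂.
ω₂ = ω₁ (r₁/r₂)² = (9.89)(0.269/0.448)² = 3.566 rad/s.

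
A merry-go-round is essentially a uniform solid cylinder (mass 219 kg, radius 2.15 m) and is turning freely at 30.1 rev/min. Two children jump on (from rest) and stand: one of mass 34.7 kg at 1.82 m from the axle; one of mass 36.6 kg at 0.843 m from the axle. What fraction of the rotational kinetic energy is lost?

The added mass arrives with no angular momentum about the axle, and any external torque about the axle is negligible, so the system's angular momentum is conserved.
I_p = ½(219)(2.15)² = 506.2 kg·m².
Added inertia Σmr² = (34.7)(1.82)² + (36.6)(0.843)² = 141.0 kg·m²; I_f = 506.2 + 141.0 = 647.1 kg·m².
ω_f = I_p ω_i / I_f = (506.2)(30.1) / 647.1 = 23.54 rpm.
KE_i = ½(506.2)(3.152 rad/s)² = 2514 J; KE_f = ½(647.1)(2.466)² = 1967 J.
Fraction lost = 0.2178.

fraction ≈ 0.218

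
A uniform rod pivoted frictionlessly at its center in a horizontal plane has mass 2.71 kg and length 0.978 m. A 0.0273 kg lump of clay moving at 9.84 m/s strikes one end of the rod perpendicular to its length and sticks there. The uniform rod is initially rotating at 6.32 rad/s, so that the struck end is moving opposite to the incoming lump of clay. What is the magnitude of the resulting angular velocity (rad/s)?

|ω_f| ≈ 5.54 rad/s

The axle reaction passes through the pivot and exerts no torque about it; angular momentum about the pivot is conserved through the impact.
I_p = (1/12)(2.71)(0.978)² = 0.2160 kg·m². Taking the sense of the lump of clay's angular momentum as positive, L_{lump} = m v R = (0.0273)(9.84)(0.978/2) = 0.1314 kg·m²/s.
L_i = −I_p ω_p + m v R = −(0.2160)(6.32) + 0.1314 = -1.234 kg·m²/s.
After sticking, I_f = I_p + m R² = 0.2160 + (0.0273)(0.978/2)² = 0.2225 kg·m².
ω_f = L_i / I_f = -1.234 / 0.2225 = -5.544 rad/s.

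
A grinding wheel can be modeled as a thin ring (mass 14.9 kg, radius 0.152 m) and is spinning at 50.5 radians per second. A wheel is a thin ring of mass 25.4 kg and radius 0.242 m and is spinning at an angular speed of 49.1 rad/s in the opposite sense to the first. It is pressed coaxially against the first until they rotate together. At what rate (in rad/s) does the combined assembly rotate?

No external torque acts about the common axis, so total angular momentum is conserved.
Moments of inertia: I_A = (14.9)(0.152)² = 0.3442 kg·m²; I_B = (25.4)(0.242)² = 1.488 kg·m².
Taking A's sense as positive: L = (0.3442)(50.5) − (1.488)(49.1) = -55.65 kg·m²·rad/s.
Combined I = 0.3442 + 1.488 = 1.832 kg·m².
ω_f = L / I = -55.65 / 1.832 = -30.38 rad/s.

|ω_f| ≈ 30.4 rad/s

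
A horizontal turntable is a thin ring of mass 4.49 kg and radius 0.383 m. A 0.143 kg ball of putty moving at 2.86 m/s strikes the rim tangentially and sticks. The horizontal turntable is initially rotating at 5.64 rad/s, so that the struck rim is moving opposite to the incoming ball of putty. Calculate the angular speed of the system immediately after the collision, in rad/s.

About the axle the impulsive forces during the collision are internal, so angular momentum about that axis is conserved.
I_p = (4.49)(0.383)² = 0.6586 kg·m². Taking the sense of the ball of putty's angular momentum as positive, L_{ball} = m v R = (0.143)(2.86)(0.383) = 0.1566 kg·m²/s.
L_i = −I_p ω_p + m v R = −(0.6586)(5.64) + 0.1566 = -3.558 kg·m²/s.
After sticking, I_f = I_p + m R² = 0.6586 + (0.143)(0.383)² = 0.6796 kg·m².
ω_f = L_i / I_f = -3.558 / 0.6796 = -5.235 rad/s.

|ω_f| ≈ 5.24 rad/s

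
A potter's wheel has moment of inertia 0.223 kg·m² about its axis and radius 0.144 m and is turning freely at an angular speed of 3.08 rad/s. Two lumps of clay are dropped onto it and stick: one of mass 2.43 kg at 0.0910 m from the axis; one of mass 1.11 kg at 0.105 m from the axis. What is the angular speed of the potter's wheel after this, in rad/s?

ω_f ≈ 2.69 rad/s

The added mass arrives with no angular momentum about the axis, and any external torque about the axis is negligible, so the system's angular momentum is conserved.
Added inertia Σmr² = (2.43)(0.0910)² + (1.11)(0.105)² = 0.03236 kg·m²; I_f = 0.2230 + 0.03236 = 0.2554 kg·m².
ω_f = I_p ω_i / I_f = (0.2230)(3.08) / 0.2554 = 2.690 rad/s.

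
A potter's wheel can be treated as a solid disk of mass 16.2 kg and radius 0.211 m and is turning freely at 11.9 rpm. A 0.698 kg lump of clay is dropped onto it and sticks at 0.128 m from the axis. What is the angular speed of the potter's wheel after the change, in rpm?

ω_f ≈ 11.5 rpm

No external torque acts about the axis; L_before = L_after.
I_p = ½(16.2)(0.211)² = 0.3606 kg·m².
Added inertia Σmr² = (0.698)(0.128)² = 0.01144 kg·m²; I_f = 0.3606 + 0.01144 = 0.3721 kg·m².
ω_f = I_p ω_i / I_f = (0.3606)(11.9) / 0.3721 = 11.53 rpm.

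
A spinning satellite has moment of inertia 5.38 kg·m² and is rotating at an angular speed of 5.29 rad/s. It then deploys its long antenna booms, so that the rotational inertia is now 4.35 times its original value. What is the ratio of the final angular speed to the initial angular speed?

Angular momentum about the spin axis is conserved since the torque about it is zero.
I₂ = 4.35 × 5.38 = 23.40 kg·m².
ω₂/ω₁ = I₁/I₂ = 5.380 / 23.40 = 0.2299.

ω₂/ω₁ ≈ 0.230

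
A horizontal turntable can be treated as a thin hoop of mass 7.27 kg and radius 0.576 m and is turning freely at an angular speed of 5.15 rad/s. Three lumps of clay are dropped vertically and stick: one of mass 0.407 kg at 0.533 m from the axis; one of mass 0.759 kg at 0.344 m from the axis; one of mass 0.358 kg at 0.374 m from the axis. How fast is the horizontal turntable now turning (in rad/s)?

The added mass arrives with no angular momentum about the axis, and any external torque about the axis is negligible, so the system's angular momentum is conserved.
I_p = (7.27)(0.576)² = 2.412 kg·m².
Added inertia Σmr² = (0.407)(0.533)² + (0.759)(0.344)² + (0.358)(0.374)² = 0.2555 kg·m²; I_f = 2.412 + 0.2555 = 2.668 kg·m².
ω_f = I_p ω_i / I_f = (2.412)(5.15) / 2.668 = 4.657 rad/s.

ω_f ≈ 4.66 rad/s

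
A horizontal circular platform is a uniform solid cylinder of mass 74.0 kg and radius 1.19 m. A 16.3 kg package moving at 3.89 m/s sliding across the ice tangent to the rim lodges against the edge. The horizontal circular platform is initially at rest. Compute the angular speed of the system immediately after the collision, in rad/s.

|ω_f| ≈ 1.00 rad/s

The axle reaction passes through the central axle and exerts no torque about it; angular momentum about the central axle is conserved through the impact.
I_p = ½(74.0)(1.19)² = 52.40 kg·m². Taking the sense of the package's angular momentum as positive, L_{package} = m v R = (16.3)(3.89)(1.19) = 75.45 kg·m²/s.
L_i = 0 + 75.45 = 75.45 kg·m²/s.
After sticking, I_f = I_p + m R² = 52.40 + (16.3)(1.19)² = 75.48 kg·m².
ω_f = L_i / I_f = 75.45 / 75.48 = 0.9997 rad/s.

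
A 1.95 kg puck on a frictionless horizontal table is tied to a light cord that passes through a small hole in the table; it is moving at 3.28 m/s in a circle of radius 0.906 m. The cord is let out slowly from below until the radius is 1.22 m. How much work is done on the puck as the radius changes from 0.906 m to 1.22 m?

W ≈ -4.70 J

The only horizontal force on the mass is along the cord (radial), so it exerts no torque about the hole and angular momentum m v r is conserved.
v₂ = v₁ r₁ / r₂ = (3.28)(0.906) / (1.22) = 2.436 m/s.
W = ΔKE = ½m(v₂² − v₁²) = -4.705 J.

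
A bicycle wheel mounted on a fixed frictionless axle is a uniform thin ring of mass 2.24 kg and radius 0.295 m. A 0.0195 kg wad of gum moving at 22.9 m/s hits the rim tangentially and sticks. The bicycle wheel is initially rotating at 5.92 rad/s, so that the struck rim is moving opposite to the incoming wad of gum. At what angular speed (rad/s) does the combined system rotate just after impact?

|ω_f| ≈ 5.20 rad/s

About the axle the impulsive forces during the collision are internal, so angular momentum about that axis is conserved.
I_p = (2.24)(0.295)² = 0.1949 kg·m². Taking the sense of the wad of gum's angular momentum as positive, L_{wad} = m v R = (0.0195)(22.9)(0.295) = 0.1317 kg·m²/s.
L_i = −I_p ω_p + m v R = −(0.1949)(5.92) + 0.1317 = -1.022 kg·m²/s.
After sticking, I_f = I_p + m R² = 0.1949 + (0.0195)(0.295)² = 0.1966 kg·m².
ω_f = L_i / I_f = -1.022 / 0.1966 = -5.199 rad/s.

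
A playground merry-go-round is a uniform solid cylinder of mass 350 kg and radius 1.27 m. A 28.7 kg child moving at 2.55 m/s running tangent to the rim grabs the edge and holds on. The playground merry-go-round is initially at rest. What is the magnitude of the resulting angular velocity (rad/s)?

The axle reaction passes through the axle and exerts no torque about it; angular momentum about the axle is conserved through the impact.
I_p = ½(350)(1.27)² = 282.3 kg·m². Taking the sense of the child's angular momentum as positive, L_{child} = m v R = (28.7)(2.55)(1.27) = 92.94 kg·m²/s.
L_i = 0 + 92.94 = 92.94 kg·m²/s.
After sticking, I_f = I_p + m R² = 282.3 + (28.7)(1.27)² = 328.5 kg·m².
ω_f = L_i / I_f = 92.94 / 328.5 = 0.2829 rad/s.

|ω_f| ≈ 0.283 rad/s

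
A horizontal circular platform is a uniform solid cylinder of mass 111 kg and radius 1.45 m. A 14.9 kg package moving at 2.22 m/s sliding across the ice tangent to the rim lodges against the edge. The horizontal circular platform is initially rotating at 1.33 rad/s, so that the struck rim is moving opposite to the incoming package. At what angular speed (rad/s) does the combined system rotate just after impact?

|ω_f| ≈ 0.724 rad/s

About the central axle the impulsive forces during the collision are internal, so angular momentum about that axis is conserved.
I_p = ½(111)(1.45)² = 116.7 kg·m². Taking the sense of the package's angular momentum as positive, L_{package} = m v R = (14.9)(2.22)(1.45) = 47.96 kg·m²/s.
L_i = −I_p ω_p + m v R = −(116.7)(1.33) + 47.96 = -107.2 kg·m²/s.
After sticking, I_f = I_p + m R² = 116.7 + (14.9)(1.45)² = 148.0 kg·m².
ω_f = L_i / I_f = -107.2 / 148.0 = -0.7245 rad/s.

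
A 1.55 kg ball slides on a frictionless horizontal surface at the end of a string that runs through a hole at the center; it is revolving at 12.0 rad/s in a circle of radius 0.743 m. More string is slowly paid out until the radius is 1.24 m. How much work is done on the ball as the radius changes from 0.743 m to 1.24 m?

The constraining force is radial, so m r² ω about the center is conserved.
ω₂ = ω₁ (r₁/r₂)² = (12.0)(0.743/1.24)² = 4.308 rad/s.
W = ΔKE = ½m(v₂² − v₁²) = -39.49 J.

W ≈ -39.5 J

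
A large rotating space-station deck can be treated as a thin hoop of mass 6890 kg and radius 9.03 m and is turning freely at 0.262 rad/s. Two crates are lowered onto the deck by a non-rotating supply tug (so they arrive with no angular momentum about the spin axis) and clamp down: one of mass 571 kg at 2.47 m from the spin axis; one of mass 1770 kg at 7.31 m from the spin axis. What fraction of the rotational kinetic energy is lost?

The added mass arrives with no angular momentum about the spin axis, and any external torque about the spin axis is negligible, so the system's angular momentum is conserved.
I_p = (6890)(9.03)² = 5.618e+05 kg·m².
Added inertia Σmr² = (571)(2.47)² + (1770)(7.31)² = 98070 kg·m²; I_f = 5.618e+05 + 98070 = 6.599e+05 kg·m².
ω_f = I_p ω_i / I_f = (5.618e+05)(0.262) / 6.599e+05 = 0.2231 rad/s.
KE_i = ½(5.618e+05)(0.2620 rad/s)² = 19280 J; KE_f = ½(6.599e+05)(0.2231)² = 16420 J.
Fraction lost = 0.1486.

fraction ≈ 0.149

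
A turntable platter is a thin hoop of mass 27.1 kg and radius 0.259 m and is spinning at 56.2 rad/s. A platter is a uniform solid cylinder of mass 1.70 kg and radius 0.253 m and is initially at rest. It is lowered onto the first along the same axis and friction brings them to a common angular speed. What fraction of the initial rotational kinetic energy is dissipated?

No external torque acts about the common axis, so total angular momentum is conserved.
Moments of inertia: I_A = (27.1)(0.259)² = 1.818 kg·m²; I_B = ½(1.70)(0.253)² = 0.05441 kg·m².
Taking A's sense as positive: L = (1.818)(56.2) = 102.2 kg·m²·rad/s.
Combined I = 1.818 + 0.05441 = 1.872 kg·m².
ω_f = L / I = 102.2 / 1.872 = 54.57 rad/s.
KE_i = ½ΣIω² = 2871 J; KE_f = ½(1.872)(54.57)² = 2787 J.
Fraction dissipated = (KE_i − KE_f)/KE_i = 0.02906.

fraction ≈ 0.0291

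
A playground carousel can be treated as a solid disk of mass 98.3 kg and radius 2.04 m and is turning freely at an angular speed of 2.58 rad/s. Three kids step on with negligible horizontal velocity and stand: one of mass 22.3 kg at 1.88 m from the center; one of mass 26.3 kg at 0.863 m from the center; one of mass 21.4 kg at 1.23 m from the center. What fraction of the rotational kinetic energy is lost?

No external torque acts about the center; L_before = L_after.
I_p = ½(98.3)(2.04)² = 204.5 kg·m².
Added inertia Σmr² = (22.3)(1.88)² + (26.3)(0.863)² + (21.4)(1.23)² = 130.8 kg·m²; I_f = 204.5 + 130.8 = 335.3 kg·m².
ω_f = I_p ω_i / I_f = (204.5)(2.58) / 335.3 = 1.574 rad/s.
KE_i = ½(204.5)(2.580 rad/s)² = 680.8 J; KE_f = ½(335.3)(1.574)² = 415.3 J.
Fraction lost = 0.3900.

fraction ≈ 0.390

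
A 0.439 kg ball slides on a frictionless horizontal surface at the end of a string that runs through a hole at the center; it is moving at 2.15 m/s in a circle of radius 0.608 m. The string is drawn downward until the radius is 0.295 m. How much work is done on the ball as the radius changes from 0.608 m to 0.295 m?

W ≈ 3.30 J

The only horizontal force on the mass is along the cord (radial), so it exerts no torque about the hole and angular momentum m v r is conserved.
v₂ = v₁ r₁ / r₂ = (2.15)(0.608) / (0.295) = 4.431 m/s.
W = ΔKE = ½m(v₂² − v₁²) = 3.295 J.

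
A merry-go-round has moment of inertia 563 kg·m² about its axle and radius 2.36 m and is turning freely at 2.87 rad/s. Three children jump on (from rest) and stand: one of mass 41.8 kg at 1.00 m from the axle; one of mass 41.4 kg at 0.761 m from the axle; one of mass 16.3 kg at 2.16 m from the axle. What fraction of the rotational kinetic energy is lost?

No external torque acts about the axle; L_before = L_after.
Added inertia Σmr² = (41.8)(1.00)² + (41.4)(0.761)² + (16.3)(2.16)² = 141.8 kg·m²; I_f = 563.0 + 141.8 = 704.8 kg·m².
ω_f = I_p ω_i / I_f = (563.0)(2.87) / 704.8 = 2.292 rad/s.
KE_i = ½(563.0)(2.870 rad/s)² = 2319 J; KE_f = ½(704.8)(2.292)² = 1852 J.
Fraction lost = 0.2012.

fraction ≈ 0.201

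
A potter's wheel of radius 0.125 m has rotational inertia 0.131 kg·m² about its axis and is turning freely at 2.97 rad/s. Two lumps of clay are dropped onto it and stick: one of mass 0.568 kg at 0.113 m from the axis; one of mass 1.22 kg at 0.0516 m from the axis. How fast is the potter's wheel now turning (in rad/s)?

The added mass arrives with no angular momentum about the axis, and any external torque about the axis is negligible, so the system's angular momentum is conserved.
Added inertia Σmr² = (0.568)(0.113)² + (1.22)(0.0516)² = 0.01050 kg·m²; I_f = 0.1310 + 0.01050 = 0.1415 kg·m².
ω_f = I_p ω_i / I_f = (0.1310)(2.97) / 0.1415 = 2.750 rad/s.

ω_f ≈ 2.75 rad/s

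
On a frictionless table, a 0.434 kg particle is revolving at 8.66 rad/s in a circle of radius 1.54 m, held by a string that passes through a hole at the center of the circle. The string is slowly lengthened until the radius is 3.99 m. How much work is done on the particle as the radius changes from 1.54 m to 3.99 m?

W ≈ -32.8 J

The constraining force is radial, so m r² ω about the center is conserved.
ω₂ = ω₁ (r₁/r₂)² = (8.66)(1.54/3.99)² = 1.290 rad/s.
W = ΔKE = ½m(v₂² − v₁²) = -32.85 J.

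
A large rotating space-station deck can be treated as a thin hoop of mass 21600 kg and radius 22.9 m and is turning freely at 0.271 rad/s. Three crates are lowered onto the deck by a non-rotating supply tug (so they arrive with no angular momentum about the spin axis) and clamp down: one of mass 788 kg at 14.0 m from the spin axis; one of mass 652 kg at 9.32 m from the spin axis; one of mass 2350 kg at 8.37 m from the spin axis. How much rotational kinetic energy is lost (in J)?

energy lost ≈ 13400 J

No external torque acts about the spin axis; L_before = L_after.
I_p = (21600)(22.9)² = 1.133e+07 kg·m².
Added inertia Σmr² = (788)(14.0)² + (652)(9.32)² + (2350)(8.37)² = 3.757e+05 kg·m²; I_f = 1.133e+07 + 3.757e+05 = 1.170e+07 kg·m².
ω_f = I_p ω_i / I_f = (1.133e+07)(0.271) / 1.170e+07 = 0.2623 rad/s.
KE_i = ½(1.133e+07)(0.2710 rad/s)² = 4.159e+05 J; KE_f = ½(1.170e+07)(0.2623)² = 4.026e+05 J.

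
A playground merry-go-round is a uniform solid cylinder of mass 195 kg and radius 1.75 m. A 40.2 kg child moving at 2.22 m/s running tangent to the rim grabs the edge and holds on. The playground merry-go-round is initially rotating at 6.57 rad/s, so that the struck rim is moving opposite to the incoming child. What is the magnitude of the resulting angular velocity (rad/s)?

About the axle the impulsive forces during the collision are internal, so angular momentum about that axis is conserved.
I_p = ½(195)(1.75)² = 298.6 kg·m². Taking the sense of the child's angular momentum as positive, L_{child} = m v R = (40.2)(2.22)(1.75) = 156.2 kg·m²/s.
L_i = −I_p ω_p + m v R = −(298.6)(6.57) + 156.2 = -1806 kg·m²/s.
After sticking, I_f = I_p + m R² = 298.6 + (40.2)(1.75)² = 421.7 kg·m².
ω_f = L_i / I_f = -1806 / 421.7 = -4.282 rad/s.

|ω_f| ≈ 4.28 rad/s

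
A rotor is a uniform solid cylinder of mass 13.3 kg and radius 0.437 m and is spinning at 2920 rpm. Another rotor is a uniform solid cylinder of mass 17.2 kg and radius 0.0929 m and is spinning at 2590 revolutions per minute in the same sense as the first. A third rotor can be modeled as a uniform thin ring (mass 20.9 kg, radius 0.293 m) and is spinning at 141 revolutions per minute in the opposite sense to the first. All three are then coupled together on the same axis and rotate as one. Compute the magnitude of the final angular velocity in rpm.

|ω_f| ≈ 1160 rpm

The coupling torques are internal; angular momentum about the shared axis is conserved.
Moments of inertia: I_A = ½(13.3)(0.437)² = 1.270 kg·m²; I_B = ½(17.2)(0.0929)² = 0.07422 kg·m²; I_C = (20.9)(0.293)² = 1.794 kg·m².
Taking A's sense as positive: L = (1.270)(2920) + (0.07422)(2590) − (1.794)(141) = 3647 kg·m²·rpm.
Combined I = 1.270 + 0.07422 + 1.794 = 3.138 kg·m².
ω_f = L / I = 3647 / 3.138 = 1162 rpm.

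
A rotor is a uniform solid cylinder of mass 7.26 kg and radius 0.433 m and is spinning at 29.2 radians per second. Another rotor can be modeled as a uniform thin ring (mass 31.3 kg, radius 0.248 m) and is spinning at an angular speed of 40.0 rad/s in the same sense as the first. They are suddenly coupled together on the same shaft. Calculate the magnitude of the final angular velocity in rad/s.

|ω_f| ≈ 37.2 rad/s

The coupling torques are internal; angular momentum about the shared axis is conserved.
Moments of inertia: I_A = ½(7.26)(0.433)² = 0.6806 kg·m²; I_B = (31.3)(0.248)² = 1.925 kg·m².
Taking A's sense as positive: L = (0.6806)(29.2) + (1.925)(40.0) = 96.88 kg·m²·rad/s.
Combined I = 0.6806 + 1.925 = 2.606 kg·m².
ω_f = L / I = 96.88 / 2.606 = 37.18 rad/s.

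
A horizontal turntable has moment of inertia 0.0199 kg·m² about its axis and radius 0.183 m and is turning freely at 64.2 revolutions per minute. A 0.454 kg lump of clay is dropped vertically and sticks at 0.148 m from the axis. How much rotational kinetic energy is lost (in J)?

No external torque acts about the axis; L_before = L_after.
Added inertia Σmr² = (0.454)(0.148)² = 0.009944 kg·m²; I_f = 0.01990 + 0.009944 = 0.02984 kg·m².
ω_f = I_p ω_i / I_f = (0.01990)(64.2) / 0.02984 = 42.81 rpm.
KE_i = ½(0.01990)(6.723 rad/s)² = 0.4497 J; KE_f = ½(0.02984)(4.483)² = 0.2999 J.

energy lost ≈ 0.150 J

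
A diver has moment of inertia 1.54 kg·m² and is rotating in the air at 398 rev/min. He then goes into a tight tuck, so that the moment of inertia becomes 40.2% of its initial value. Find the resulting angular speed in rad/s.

ω₂ ≈ 104 rad/s

No external torque acts about the spin axis, so angular momentum is conserved.
I₂ = 0.402 × 1.54 = 0.6191 kg·m².
ω₂ = I₁ω₁ / I₂ = (1.540)(398 rpm) / (0.6191) = 990.0 rpm = 103.7 rad/s.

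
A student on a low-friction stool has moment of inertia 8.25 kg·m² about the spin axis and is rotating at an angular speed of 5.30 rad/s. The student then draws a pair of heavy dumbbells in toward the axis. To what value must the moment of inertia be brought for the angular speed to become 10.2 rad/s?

I₂ ≈ 4.29 kg·m²

With no external torque about the axis, L is conserved: I₁ω₁ = I₂ω₂.
I₂ = I₁ω₁ / ω₂ = (8.25)(5.30) / (10.2) = 4.287 kg·m².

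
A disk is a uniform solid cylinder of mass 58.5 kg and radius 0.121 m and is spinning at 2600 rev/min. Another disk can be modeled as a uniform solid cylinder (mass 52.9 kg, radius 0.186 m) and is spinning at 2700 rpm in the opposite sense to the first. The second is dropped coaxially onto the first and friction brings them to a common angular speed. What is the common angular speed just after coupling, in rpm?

|ω_f| ≈ 1010 rpm

The coupling torques are internal; angular momentum about the shared axis is conserved.
Moments of inertia: I_A = ½(58.5)(0.121)² = 0.4282 kg·m²; I_B = ½(52.9)(0.186)² = 0.9151 kg·m².
Taking A's sense as positive: L = (0.4282)(2600) − (0.9151)(2700) = -1357 kg·m²·rpm.
Combined I = 0.4282 + 0.9151 = 1.343 kg·m².
ω_f = L / I = -1357 / 1.343 = -1010 rpm.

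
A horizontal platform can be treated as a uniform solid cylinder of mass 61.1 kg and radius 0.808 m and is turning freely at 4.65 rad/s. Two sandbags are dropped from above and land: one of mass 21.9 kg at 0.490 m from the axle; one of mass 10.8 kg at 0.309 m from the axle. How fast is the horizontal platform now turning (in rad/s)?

ω_f ≈ 3.54 rad/s

No external torque acts about the axle; L_before = L_after.
I_p = ½(61.1)(0.808)² = 19.94 kg·m².
Added inertia Σmr² = (21.9)(0.490)² + (10.8)(0.309)² = 6.289 kg·m²; I_f = 19.94 + 6.289 = 26.23 kg·m².
ω_f = I_p ω_i / I_f = (19.94)(4.65) / 26.23 = 3.535 rad/s.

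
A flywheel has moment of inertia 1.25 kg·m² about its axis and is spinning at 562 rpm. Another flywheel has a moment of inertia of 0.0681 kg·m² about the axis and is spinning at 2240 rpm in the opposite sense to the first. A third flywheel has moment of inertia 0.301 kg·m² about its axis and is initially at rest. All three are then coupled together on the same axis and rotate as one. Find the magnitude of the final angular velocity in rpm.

The coupling torques are internal; angular momentum about the shared axis is conserved.
Taking A's sense as positive: L = (1.250)(562) − (0.06810)(2240) = 550.0 kg·m²·rpm.
Combined I = 1.250 + 0.06810 + 0.3010 = 1.619 kg·m².
ω_f = L / I = 550.0 / 1.619 = 339.7 rpm.

|ω_f| ≈ 340 rpm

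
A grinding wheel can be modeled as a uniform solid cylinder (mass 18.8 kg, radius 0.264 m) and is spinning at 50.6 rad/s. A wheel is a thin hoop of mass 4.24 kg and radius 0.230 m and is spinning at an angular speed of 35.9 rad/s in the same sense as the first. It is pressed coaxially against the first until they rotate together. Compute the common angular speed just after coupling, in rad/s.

|ω_f| ≈ 46.9 rad/s

No external torque acts about the common axis, so total angular momentum is conserved.
Moments of inertia: I_A = ½(18.8)(0.264)² = 0.6551 kg·m²; I_B = (4.24)(0.230)² = 0.2243 kg·m².
Taking A's sense as positive: L = (0.6551)(50.6) + (0.2243)(35.9) = 41.20 kg·m²·rad/s.
Combined I = 0.6551 + 0.2243 = 0.8794 kg·m².
ω_f = L / I = 41.20 / 0.8794 = 46.85 rad/s.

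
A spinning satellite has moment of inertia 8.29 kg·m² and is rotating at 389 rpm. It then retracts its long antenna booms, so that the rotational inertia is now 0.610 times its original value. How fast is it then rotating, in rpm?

ω₂ ≈ 638 rpm

With no external torque about the axis, L is conserved: I₁ω₁ = I₂ω₂.
I₂ = 0.610 × 8.29 = 5.057 kg·m².
ω₂ = I₁ω₁ / I₂ = (8.290)(389 rpm) / (5.057) = 637.7 rpm.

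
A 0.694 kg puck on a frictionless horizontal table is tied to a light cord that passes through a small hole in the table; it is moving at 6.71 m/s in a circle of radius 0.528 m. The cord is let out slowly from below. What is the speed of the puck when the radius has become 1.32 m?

v₂ ≈ 2.68 m/s

Central (radial) force ⇒ zero torque about the center ⇒ m v r is constant.
v₂ = v₁ r₁ / r₂ = (6.71)(0.528) / (1.32) = 2.684 m/s.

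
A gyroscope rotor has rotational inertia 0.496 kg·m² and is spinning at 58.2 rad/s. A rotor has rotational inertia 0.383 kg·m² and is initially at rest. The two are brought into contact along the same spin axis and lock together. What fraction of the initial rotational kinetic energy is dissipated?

The coupling torques are internal; angular momentum about the shared axis is conserved.
Taking A's sense as positive: L = (0.4960)(58.2) = 28.87 kg·m²·rad/s.
Combined I = 0.4960 + 0.3830 = 0.8790 kg·m².
ω_f = L / I = 28.87 / 0.8790 = 32.84 rad/s.
KE_i = ½ΣIω² = 840.0 J; KE_f = ½(0.8790)(32.84)² = 474.0 J.
Fraction dissipated = (KE_i − KE_f)/KE_i = 0.4357.

fraction ≈ 0.436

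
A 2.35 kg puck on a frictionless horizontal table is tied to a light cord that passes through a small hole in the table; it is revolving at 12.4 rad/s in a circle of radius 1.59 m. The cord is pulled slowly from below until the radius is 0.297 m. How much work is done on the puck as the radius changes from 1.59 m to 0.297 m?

No torque about the axis ⇒ m r₁² ω₁ = m r₂² ω₂.
ω₂ = ω₁ (r₁/r₂)² = (12.4)(1.59/0.297)² = 355.4 rad/s.
W = ΔKE = ½m(v₂² − v₁²) = 12630 J.

W ≈ 12600 J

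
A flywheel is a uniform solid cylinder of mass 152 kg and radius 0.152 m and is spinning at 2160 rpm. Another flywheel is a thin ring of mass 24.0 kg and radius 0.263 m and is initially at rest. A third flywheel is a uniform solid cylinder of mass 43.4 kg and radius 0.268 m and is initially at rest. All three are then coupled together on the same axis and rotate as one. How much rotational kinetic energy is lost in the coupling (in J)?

No external torque acts about the common axis, so total angular momentum is conserved.
Moments of inertia: I_A = ½(152)(0.152)² = 1.756 kg·m²; I_B = (24.0)(0.263)² = 1.660 kg·m²; I_C = ½(43.4)(0.268)² = 1.559 kg·m².
Taking A's sense as positive: L = (1.756)(2160) = 3793 kg·m²·rpm.
Combined I = 1.756 + 1.660 + 1.559 = 4.975 kg·m².
ω_f = L / I = 3793 / 4.975 = 762.4 rpm.
KE_i = ½ΣIω² = 44920 J; KE_f = ½(4.975)(79.84)² = 15860 J.

ΔKE lost ≈ 29100 J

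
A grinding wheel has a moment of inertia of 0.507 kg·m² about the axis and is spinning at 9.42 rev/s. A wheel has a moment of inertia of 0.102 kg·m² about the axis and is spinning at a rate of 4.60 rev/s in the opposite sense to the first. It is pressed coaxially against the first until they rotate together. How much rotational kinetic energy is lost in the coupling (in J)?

No external torque acts about the common axis, so total angular momentum is conserved.
Taking A's sense as positive: L = (0.5070)(9.42) − (0.1020)(4.60) = 4.307 kg·m²·rev/s.
Combined I = 0.5070 + 0.1020 = 0.6090 kg·m².
ω_f = L / I = 4.307 / 0.6090 = 7.072 rev/s.
KE_i = ½ΣIω² = 930.7 J; KE_f = ½(0.6090)(44.43)² = 601.2 J.

ΔKE lost ≈ 329 J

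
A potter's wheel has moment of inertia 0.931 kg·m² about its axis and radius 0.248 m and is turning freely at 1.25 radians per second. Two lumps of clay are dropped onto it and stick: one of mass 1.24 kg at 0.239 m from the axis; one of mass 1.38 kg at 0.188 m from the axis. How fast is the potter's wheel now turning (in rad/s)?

No external torque acts about the axis; L_before = L_after.
Added inertia Σmr² = (1.24)(0.239)² + (1.38)(0.188)² = 0.1196 kg·m²; I_f = 0.9310 + 0.1196 = 1.051 kg·m².
ω_f = I_p ω_i / I_f = (0.9310)(1.25) / 1.051 = 1.108 rad/s.

ω_f ≈ 1.11 rad/s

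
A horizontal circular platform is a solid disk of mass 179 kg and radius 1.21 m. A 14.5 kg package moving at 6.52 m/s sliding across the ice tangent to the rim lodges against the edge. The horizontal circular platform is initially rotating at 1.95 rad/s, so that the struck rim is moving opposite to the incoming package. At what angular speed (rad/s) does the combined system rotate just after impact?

|ω_f| ≈ 0.927 rad/s

About the central axle the impulsive forces during the collision are internal, so angular momentum about that axis is conserved.
I_p = ½(179)(1.21)² = 131.0 kg·m². Taking the sense of the package's angular momentum as positive, L_{package} = m v R = (14.5)(6.52)(1.21) = 114.4 kg·m²/s.
L_i = −I_p ω_p + m v R = −(131.0)(1.95) + 114.4 = -141.1 kg·m²/s.
After sticking, I_f = I_p + m R² = 131.0 + (14.5)(1.21)² = 152.3 kg·m².
ω_f = L_i / I_f = -141.1 / 152.3 = -0.9269 rad/s.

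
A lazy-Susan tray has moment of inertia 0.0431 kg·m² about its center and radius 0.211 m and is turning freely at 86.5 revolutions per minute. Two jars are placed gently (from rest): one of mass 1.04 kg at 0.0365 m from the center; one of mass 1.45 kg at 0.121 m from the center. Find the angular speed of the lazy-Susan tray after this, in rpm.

The added mass arrives with no angular momentum about the center, and any external torque about the center is negligible, so the system's angular momentum is conserved.
Added inertia Σmr² = (1.04)(0.0365)² + (1.45)(0.121)² = 0.02261 kg·m²; I_f = 0.04310 + 0.02261 = 0.06571 kg·m².
ω_f = I_p ω_i / I_f = (0.04310)(86.5) / 0.06571 = 56.73 rpm.

ω_f ≈ 56.7 rpm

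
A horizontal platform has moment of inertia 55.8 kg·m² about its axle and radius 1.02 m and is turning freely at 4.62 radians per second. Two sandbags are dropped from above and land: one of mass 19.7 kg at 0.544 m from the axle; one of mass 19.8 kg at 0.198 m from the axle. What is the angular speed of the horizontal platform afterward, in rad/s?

The added mass arrives with no angular momentum about the axle, and any external torque about the axle is negligible, so the system's angular momentum is conserved.
Added inertia Σmr² = (19.7)(0.544)² + (19.8)(0.198)² = 6.606 kg·m²; I_f = 55.80 + 6.606 = 62.41 kg·m².
ω_f = I_p ω_i / I_f = (55.80)(4.62) / 62.41 = 4.131 rad/s.

ω_f ≈ 4.13 rad/s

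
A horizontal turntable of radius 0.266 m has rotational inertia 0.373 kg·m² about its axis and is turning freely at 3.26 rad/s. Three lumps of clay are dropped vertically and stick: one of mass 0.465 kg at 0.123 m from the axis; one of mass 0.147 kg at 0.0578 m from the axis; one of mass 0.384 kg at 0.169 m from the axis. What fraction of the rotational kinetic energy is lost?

fraction ≈ 0.0472

The added mass arrives with no angular momentum about the axis, and any external torque about the axis is negligible, so the system's angular momentum is conserved.
Added inertia Σmr² = (0.465)(0.123)² + (0.147)(0.0578)² + (0.384)(0.169)² = 0.01849 kg·m²; I_f = 0.3730 + 0.01849 = 0.3915 kg·m².
ω_f = I_p ω_i / I_f = (0.3730)(3.26) / 0.3915 = 3.106 rad/s.
KE_i = ½(0.3730)(3.260 rad/s)² = 1.982 J; KE_f = ½(0.3915)(3.106)² = 1.888 J.
Fraction lost = 0.04724.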